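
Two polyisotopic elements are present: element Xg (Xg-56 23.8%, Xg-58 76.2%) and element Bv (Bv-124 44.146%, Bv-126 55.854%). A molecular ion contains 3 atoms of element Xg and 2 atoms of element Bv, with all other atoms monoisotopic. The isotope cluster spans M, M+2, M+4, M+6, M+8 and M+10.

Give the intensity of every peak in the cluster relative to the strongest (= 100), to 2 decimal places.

Element Xg pattern (n=3): 0.01348127 : 0.12948818 : 0.41457982 : 0.44245073
Element Bv pattern (n=2): 0.19488693 : 0.49314614 : 0.31196693
Convolve the two distributions (both contribute in 2-u steps):
  M: 0.01348127×0.19488693 = 0.002627
  M+2: 0.01348127×0.49314614 + 0.12948818×0.19488693 = 0.031884
  M+4: 0.01348127×0.31196693 + 0.12948818×0.49314614 + 0.41457982×0.19488693 = 0.148858
  M+6: 0.12948818×0.31196693 + 0.41457982×0.49314614 + 0.44245073×0.19488693 = 0.331072
  M+8: 0.41457982×0.31196693 + 0.44245073×0.49314614 = 0.347528
  M+10: 0.44245073×0.31196693 = 0.138030
Scale to base peak (0.347528) = 100: 0.76 : 9.17 : 42.83 : 95.26 : 100.00 : 39.72

0.76 : 9.17 : 42.83 : 95.26 : 100.00 : 39.72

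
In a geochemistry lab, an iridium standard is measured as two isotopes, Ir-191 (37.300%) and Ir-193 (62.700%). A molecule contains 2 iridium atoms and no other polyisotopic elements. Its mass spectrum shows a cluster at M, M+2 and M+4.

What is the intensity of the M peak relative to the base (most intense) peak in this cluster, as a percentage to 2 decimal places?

Term probabilities: M 0.1391, M+2 0.4677, M+4 0.3931. Base peak = M+2.
P(M+2) = C(2,1) × 0.37300^1 × 0.62700^1 = 2 × 0.3730 × 0.6270 = 0.467742 (base)
P(M) = C(2,0) × 0.37300^2 × 0.62700^0 = 1 × 0.139129 × 1.0000 = 0.139129
Relative intensity = 0.139129 / 0.467742 × 100 = 29.74

29.74%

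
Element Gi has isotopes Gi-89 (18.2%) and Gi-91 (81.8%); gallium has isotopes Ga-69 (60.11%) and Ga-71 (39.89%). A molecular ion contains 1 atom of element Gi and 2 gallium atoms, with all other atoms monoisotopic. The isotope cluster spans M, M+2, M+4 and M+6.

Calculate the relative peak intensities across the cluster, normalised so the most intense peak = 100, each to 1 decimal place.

15.6 : 90.9 : 100.0 : 30.9

Element Gi pattern (n=1): 0.1820 : 0.8180
Gallium pattern (n=2): 0.36132121 : 0.47955758 : 0.15912121
Convolve the two distributions (both contribute in 2-u steps):
  M: 0.1820×0.36132121 = 0.065760
  M+2: 0.1820×0.47955758 + 0.8180×0.36132121 = 0.382840
  M+4: 0.1820×0.15912121 + 0.8180×0.47955758 = 0.421238
  M+6: 0.8180×0.15912121 = 0.130161
Scale to base peak (0.421238) = 100: 15.6 : 90.9 : 100.0 : 30.9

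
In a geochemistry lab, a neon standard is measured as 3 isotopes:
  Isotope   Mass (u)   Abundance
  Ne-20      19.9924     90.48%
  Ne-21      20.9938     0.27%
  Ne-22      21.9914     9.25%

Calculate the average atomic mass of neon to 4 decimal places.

20.1800 u

Weight each isotope mass by its fractional abundance: 0.9048 × 19.9924 + 0.0027 × 20.9938 + 0.0925 × 21.9914
= 18.08912 + 0.05668 + 2.03420 = 20.18000 u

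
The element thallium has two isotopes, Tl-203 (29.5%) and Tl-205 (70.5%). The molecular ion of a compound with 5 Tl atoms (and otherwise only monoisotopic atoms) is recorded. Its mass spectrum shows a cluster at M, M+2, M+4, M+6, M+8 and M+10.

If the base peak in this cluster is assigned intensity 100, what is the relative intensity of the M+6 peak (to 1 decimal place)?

83.7

Binomial terms of (0.295 + 0.705)^5: M 0.0022, M+2 0.0267, M+4 0.1276, M+6 0.3049, M+8 0.3644, M+10 0.1742 → M+8 is the base peak.
P(M+8) = C(5,4) × 0.295^1 × 0.705^4 = 5 × 0.2950 × 0.24703385 = 0.364375 (base)
P(M+6) = C(5,3) × 0.295^2 × 0.705^3 = 10 × 0.087025 × 0.35040263 = 0.304938
Relative intensity = 0.304938 / 0.364375 × 100 = 83.7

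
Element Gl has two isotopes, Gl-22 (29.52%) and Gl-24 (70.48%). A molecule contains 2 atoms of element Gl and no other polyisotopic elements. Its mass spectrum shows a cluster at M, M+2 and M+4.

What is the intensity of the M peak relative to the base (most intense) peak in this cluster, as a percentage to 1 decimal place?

17.5%

Binomial terms of (0.2952 + 0.7048)^2: M 0.0871, M+2 0.4161, M+4 0.4967 → M+4 is the base peak.
P(M+4) = C(2,2) × 0.2952^0 × 0.7048^2 = 1 × 1.0000 × 0.49674304 = 0.496743 (base)
P(M) = C(2,0) × 0.2952^2 × 0.7048^0 = 1 × 0.08714304 × 1.0000 = 0.087143
Relative intensity = 0.087143 / 0.496743 × 100 = 17.5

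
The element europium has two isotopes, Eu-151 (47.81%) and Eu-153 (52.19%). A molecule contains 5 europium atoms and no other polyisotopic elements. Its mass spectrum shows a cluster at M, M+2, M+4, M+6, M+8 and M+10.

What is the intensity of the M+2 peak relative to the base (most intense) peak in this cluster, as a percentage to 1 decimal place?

Term probabilities: M 0.0250, M+2 0.1363, M+4 0.2977, M+6 0.3249, M+8 0.1774, M+10 0.0387. Base peak = M+6.
P(M+6) = C(5,3) × 0.4781^2 × 0.5219^3 = 10 × 0.22857961 × 0.14215492 = 0.324937 (base)
P(M+2) = C(5,1) × 0.4781^4 × 0.5219^1 = 5 × 0.05224864 × 0.5219 = 0.136343
Relative intensity = 0.136343 / 0.324937 × 100 = 42.0

42.0%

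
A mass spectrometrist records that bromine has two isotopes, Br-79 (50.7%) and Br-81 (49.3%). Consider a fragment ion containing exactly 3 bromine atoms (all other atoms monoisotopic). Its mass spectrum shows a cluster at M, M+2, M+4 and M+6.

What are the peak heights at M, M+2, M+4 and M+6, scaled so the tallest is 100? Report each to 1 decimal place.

34.3 : 100.0 : 97.2 : 31.5

Each Br atom is independently Br-79 (p = 0.507) or Br-81 (q = 0.493); the cluster is the binomial expansion (p + q)^3.
P(M) = 0.507^3 = 0.130324
P(M+2) = 3 × 0.507^2 × 0.493^1 = 0.380175
P(M+4) = 3 × 0.507^1 × 0.493^2 = 0.369678
P(M+6) = 0.493^3 = 0.119823
The M+2 peak is largest (0.380175); scaling to 100 gives 34.3 : 100.0 : 97.2 : 31.5.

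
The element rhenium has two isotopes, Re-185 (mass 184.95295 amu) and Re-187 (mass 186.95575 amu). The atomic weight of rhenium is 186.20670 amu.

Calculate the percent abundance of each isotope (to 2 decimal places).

Let x be the fractional abundance of Re-185; then Re-187 has abundance 1 − x.
184.95295·x + 186.95575·(1 − x) = 186.20670
(184.95295 − 186.95575)·x = 186.20670 − 186.95575
x = -0.74905 / -2.00280 = 0.37400 → 37.40% Re-185, 62.60% Re-187.

Re-185: 37.40%, Re-187: 62.60%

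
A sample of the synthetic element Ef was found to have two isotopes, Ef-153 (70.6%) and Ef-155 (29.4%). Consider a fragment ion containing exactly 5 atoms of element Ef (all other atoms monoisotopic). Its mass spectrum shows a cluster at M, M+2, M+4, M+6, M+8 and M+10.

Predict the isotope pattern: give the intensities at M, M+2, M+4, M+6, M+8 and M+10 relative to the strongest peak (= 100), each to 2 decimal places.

The 5 Ef atoms are independent, so intensities follow the terms of (0.706 + 0.294)^5.
P(M) = 0.706^5 = 0.175398
P(M+2) = 5 × 0.706^4 × 0.294^1 = 0.365205
P(M+4) = 10 × 0.706^3 × 0.294^2 = 0.304165
P(M+6) = 10 × 0.706^2 × 0.294^3 = 0.126663
P(M+8) = 5 × 0.706^1 × 0.294^4 = 0.026373
P(M+10) = 0.294^5 = 0.002197
The M+2 peak is largest (0.365205); scaling to 100 gives 48.03 : 100.00 : 83.29 : 34.68 : 7.22 : 0.60.

48.03 : 100.00 : 83.29 : 34.68 : 7.22 : 0.60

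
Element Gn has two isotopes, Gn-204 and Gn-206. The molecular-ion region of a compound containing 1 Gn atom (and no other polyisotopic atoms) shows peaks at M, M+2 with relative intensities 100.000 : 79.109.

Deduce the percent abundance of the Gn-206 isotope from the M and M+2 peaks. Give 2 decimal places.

Write p for the Gn-204 fraction. I(M+2)/I(M) = [C(1,1)·p^0·(1−p)] / p^1 = 1·(1−p)/p = 79.109/100.000 = 0.7911
(1−p)/p = 0.7911/1 = 0.7911  ⇒  p = 1/(1 + 0.7911) = 0.5583
Gn-204: 55.83%, Gn-206: 44.17%.

44.17%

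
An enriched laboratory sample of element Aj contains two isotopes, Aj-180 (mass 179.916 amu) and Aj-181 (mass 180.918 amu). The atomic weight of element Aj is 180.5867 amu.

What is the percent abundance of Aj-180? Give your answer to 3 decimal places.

With x = fraction of Aj-180 (so Aj-181 is 1 − x):
179.916·x + 180.918·(1 − x) = 180.5867
(179.916 − 180.918)·x = 180.5867 − 180.918
x = -0.3313 / -1.002 = 0.33064 → 33.064% Aj-180, 66.936% Aj-181.

33.064%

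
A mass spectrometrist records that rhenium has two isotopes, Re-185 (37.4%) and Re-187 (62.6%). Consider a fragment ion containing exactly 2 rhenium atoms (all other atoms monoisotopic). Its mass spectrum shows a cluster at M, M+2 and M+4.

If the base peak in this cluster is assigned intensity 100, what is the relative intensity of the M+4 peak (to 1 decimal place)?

Term probabilities: M 0.1399, M+2 0.4682, M+4 0.3919. Base peak = M+2.
P(M+2) = C(2,1) × 0.374^1 × 0.626^1 = 2 × 0.3740 × 0.6260 = 0.468248 (base)
P(M+4) = C(2,2) × 0.374^0 × 0.626^2 = 1 × 1.0000 × 0.391876 = 0.391876
Relative intensity = 0.391876 / 0.468248 × 100 = 83.7

83.7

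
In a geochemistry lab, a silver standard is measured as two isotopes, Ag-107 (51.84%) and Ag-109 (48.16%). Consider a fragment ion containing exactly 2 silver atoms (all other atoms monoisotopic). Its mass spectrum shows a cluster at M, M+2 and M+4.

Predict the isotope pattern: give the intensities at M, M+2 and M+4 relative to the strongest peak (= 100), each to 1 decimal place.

53.8 : 100.0 : 46.5

The 2 Ag atoms are independent, so intensities follow the terms of (0.5184 + 0.4816)^2.
P(M) = 0.5184^2 = 0.268739
P(M+2) = 2 × 0.5184^1 × 0.4816^1 = 0.499323
P(M+4) = 0.4816^2 = 0.231939
The M+2 peak is largest (0.499323); scaling to 100 gives 53.8 : 100.0 : 46.5.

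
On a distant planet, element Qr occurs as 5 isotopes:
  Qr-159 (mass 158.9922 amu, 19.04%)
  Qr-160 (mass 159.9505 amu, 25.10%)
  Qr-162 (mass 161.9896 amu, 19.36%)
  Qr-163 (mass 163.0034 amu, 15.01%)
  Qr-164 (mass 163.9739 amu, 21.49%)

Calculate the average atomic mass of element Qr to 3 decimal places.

Weight each isotope mass by its fractional abundance: 0.1904 × 158.9922 + 0.2510 × 159.9505 + 0.1936 × 161.9896 + 0.1501 × 163.0034 + 0.2149 × 163.9739
= 30.27211 + 40.14758 + 31.36119 + 24.46681 + 35.23799 = 161.48568 amu

161.486 amu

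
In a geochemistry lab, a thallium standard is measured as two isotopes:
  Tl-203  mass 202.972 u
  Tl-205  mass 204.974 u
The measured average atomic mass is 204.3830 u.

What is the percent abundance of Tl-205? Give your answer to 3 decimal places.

Writing the weighted mean with unknown fraction x of Tl-203:
202.972·x + 204.974·(1 − x) = 204.3830
(202.972 − 204.974)·x = 204.3830 − 204.974
x = -0.5910 / -2.002 = 0.29520 → 29.520% Tl-203, 70.480% Tl-205.

70.480%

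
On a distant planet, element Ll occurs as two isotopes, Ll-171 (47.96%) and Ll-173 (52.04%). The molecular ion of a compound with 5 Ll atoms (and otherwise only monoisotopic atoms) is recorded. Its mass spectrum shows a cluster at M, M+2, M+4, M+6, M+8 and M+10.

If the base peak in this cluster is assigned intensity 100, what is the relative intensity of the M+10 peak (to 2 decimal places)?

Binomial terms of (0.4796 + 0.5204)^5: M 0.0254, M+2 0.1377, M+4 0.2988, M+6 0.3242, M+8 0.1759, M+10 0.0382 → M+6 is the base peak.
P(M+6) = C(5,3) × 0.4796^2 × 0.5204^3 = 10 × 0.23001616 × 0.14093273 = 0.324168 (base)
P(M+10) = C(5,5) × 0.4796^0 × 0.5204^5 = 1 × 1.0000 × 0.03816686 = 0.038167
Relative intensity = 0.038167 / 0.324168 × 100 = 11.77

11.77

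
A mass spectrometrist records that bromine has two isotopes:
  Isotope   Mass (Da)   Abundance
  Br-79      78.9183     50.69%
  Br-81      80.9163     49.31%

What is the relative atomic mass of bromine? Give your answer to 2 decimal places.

79.90 Da

Ar = Σ fᵢ·mᵢ = 0.5069 × 78.9183 + 0.4931 × 80.9163
= 40.00369 + 39.89983 = 79.90352 Da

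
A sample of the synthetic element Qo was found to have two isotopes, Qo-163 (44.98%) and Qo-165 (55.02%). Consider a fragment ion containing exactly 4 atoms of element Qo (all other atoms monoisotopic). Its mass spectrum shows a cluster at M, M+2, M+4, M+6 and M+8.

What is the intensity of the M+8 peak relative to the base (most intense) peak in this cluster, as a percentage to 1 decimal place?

24.9%

(0.4498 + 0.5502)^4 gives M 0.0409, M+2 0.2003, M+4 0.3675, M+6 0.2997, M+8 0.0916; the largest is M+4.
P(M+4) = C(4,2) × 0.4498^2 × 0.5502^2 = 6 × 0.20232004 × 0.30272004 = 0.367478 (base)
P(M+8) = C(4,4) × 0.4498^0 × 0.5502^4 = 1 × 1.0000 × 0.09163942 = 0.091639
Relative intensity = 0.091639 / 0.367478 × 100 = 24.9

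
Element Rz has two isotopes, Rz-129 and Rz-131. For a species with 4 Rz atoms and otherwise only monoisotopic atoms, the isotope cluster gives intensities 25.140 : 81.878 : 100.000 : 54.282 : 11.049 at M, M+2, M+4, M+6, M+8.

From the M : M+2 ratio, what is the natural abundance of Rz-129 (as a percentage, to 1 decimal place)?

55.1%

If p is the fraction of Rz that is Rz-129, then I(M+2)/I(M) = [C(4,1)·p^3·(1−p)] / p^4 = 4·(1−p)/p = 81.878/25.140 = 3.2569
(1−p)/p = 3.2569/4 = 0.8142  ⇒  p = 1/(1 + 0.8142) = 0.5512
Rz-129: 55.1%, Rz-131: 44.9%.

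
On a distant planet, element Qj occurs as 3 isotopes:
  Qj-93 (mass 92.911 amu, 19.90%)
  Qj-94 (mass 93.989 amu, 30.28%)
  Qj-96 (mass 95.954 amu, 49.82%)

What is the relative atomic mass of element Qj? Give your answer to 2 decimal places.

94.75 amu

The abundance-weighted mean is 0.1990 × 92.911 + 0.3028 × 93.989 + 0.4982 × 95.954
= 18.4893 + 28.4599 + 47.8043 = 94.7535 amu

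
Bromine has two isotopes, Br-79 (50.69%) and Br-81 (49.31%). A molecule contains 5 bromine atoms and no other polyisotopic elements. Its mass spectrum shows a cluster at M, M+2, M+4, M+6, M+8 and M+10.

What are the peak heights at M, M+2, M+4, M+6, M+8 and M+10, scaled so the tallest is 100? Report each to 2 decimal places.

10.57 : 51.40 : 100.00 : 97.28 : 47.31 : 9.21

The 5 Br atoms are independent, so intensities follow the terms of (0.5069 + 0.4931)^5.
P(M) = 0.5069^5 = 0.033467
P(M+2) = 5 × 0.5069^4 × 0.4931^1 = 0.162777
P(M+4) = 10 × 0.5069^3 × 0.4931^2 = 0.316692
P(M+6) = 10 × 0.5069^2 × 0.4931^3 = 0.308070
P(M+8) = 5 × 0.5069^1 × 0.4931^4 = 0.149842
P(M+10) = 0.4931^5 = 0.029152
The M+4 peak is largest (0.316692); scaling to 100 gives 10.57 : 51.40 : 100.00 : 97.28 : 47.31 : 9.21.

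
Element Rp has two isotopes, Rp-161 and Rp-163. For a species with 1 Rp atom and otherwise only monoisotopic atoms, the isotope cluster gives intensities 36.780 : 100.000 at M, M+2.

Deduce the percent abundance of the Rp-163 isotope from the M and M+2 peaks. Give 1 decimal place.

If p is the fraction of Rp that is Rp-161, then I(M+2)/I(M) = [C(1,1)·p^0·(1−p)] / p^1 = 1·(1−p)/p = 100.000/36.780 = 2.7189
(1−p)/p = 2.7189/1 = 2.7189  ⇒  p = 1/(1 + 2.7189) = 0.2689
Rp-161: 26.9%, Rp-163: 73.1%.

73.1%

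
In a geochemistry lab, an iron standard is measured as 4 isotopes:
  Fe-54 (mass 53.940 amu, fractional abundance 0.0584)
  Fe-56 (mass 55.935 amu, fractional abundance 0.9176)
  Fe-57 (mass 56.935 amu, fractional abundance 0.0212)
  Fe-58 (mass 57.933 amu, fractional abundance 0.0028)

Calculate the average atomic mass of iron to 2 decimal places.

Average mass = Σ (abundance × isotope mass) = 0.0584 × 53.940 + 0.9176 × 55.935 + 0.0212 × 56.935 + 0.0028 × 57.933
= 3.1501 + 51.3260 + 1.2070 + 0.1622 = 55.8453 amu

55.85 amu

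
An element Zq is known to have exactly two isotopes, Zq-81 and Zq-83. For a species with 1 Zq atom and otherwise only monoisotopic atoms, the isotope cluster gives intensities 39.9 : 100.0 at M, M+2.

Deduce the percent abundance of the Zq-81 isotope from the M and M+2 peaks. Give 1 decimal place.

Let p = fractional abundance of Zq-81. I(M+2)/I(M) = [C(1,1)·p^0·(1−p)] / p^1 = 1·(1−p)/p = 100.0/39.9 = 2.5063
(1−p)/p = 2.5063/1 = 2.5063  ⇒  p = 1/(1 + 2.5063) = 0.2852
Zq-81: 28.5%, Zq-83: 71.5%.

28.5%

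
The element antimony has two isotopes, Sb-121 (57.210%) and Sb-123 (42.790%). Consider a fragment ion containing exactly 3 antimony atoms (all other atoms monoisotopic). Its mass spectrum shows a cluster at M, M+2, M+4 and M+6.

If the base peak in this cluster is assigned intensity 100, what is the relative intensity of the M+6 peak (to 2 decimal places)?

18.65

Binomial terms of (0.57210 + 0.42790)^3: M 0.1872, M+2 0.4202, M+4 0.3143, M+6 0.0783 → M+2 is the base peak.
P(M+2) = C(3,1) × 0.57210^2 × 0.42790^1 = 3 × 0.32729841 × 0.4279 = 0.420153 (base)
P(M+6) = C(3,3) × 0.57210^0 × 0.42790^3 = 1 × 1.0000 × 0.07834781 = 0.078348
Relative intensity = 0.078348 / 0.420153 × 100 = 18.65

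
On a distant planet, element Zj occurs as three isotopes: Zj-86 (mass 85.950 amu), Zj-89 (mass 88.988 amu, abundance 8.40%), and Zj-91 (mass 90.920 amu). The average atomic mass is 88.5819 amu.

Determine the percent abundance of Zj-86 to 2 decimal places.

Let x and y be the fractions of Zj-86 and Zj-91. Then x + y = 1 − 0.0840 = 0.9160 and 85.950x + 90.920y = 88.5819 − 0.0840×88.988 = 81.106908.
Substituting: 85.950x + 90.920(0.9160 − x) = 81.106908
(85.950 − 90.920)x = -2.175812  ⇒  x = 0.43779, y = 0.47821
Zj-86: 43.78%, Zj-91: 47.82%.

43.78%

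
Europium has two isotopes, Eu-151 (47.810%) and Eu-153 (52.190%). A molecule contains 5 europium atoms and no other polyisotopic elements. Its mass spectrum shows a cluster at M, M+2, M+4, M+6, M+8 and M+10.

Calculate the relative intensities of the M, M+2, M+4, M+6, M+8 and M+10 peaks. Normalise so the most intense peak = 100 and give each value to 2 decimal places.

7.69 : 41.96 : 91.61 : 100.00 : 54.58 : 11.92

Each Eu atom is independently Eu-151 (p = 0.47810) or Eu-153 (q = 0.52190); the cluster is the binomial expansion (p + q)^5.
P(M) = 0.47810^5 = 0.024980
P(M+2) = 5 × 0.47810^4 × 0.52190^1 = 0.136343
P(M+4) = 10 × 0.47810^3 × 0.52190^2 = 0.297667
P(M+6) = 10 × 0.47810^2 × 0.52190^3 = 0.324937
P(M+8) = 5 × 0.47810^1 × 0.52190^4 = 0.177353
P(M+10) = 0.52190^5 = 0.038720
The M+6 peak is largest (0.324937); scaling to 100 gives 7.69 : 41.96 : 91.61 : 100.00 : 54.58 : 11.92.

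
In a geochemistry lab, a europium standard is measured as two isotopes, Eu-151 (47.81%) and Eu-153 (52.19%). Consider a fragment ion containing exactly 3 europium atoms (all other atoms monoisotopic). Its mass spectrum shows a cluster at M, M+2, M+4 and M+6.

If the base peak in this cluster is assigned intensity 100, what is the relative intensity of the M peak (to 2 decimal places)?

Binomial terms of (0.4781 + 0.5219)^3: M 0.1093, M+2 0.3579, M+4 0.3907, M+6 0.1422 → M+4 is the base peak.
P(M+4) = C(3,2) × 0.4781^1 × 0.5219^2 = 3 × 0.4781 × 0.27237961 = 0.390674 (base)
P(M) = C(3,0) × 0.4781^3 × 0.5219^0 = 1 × 0.10928391 × 1.0000 = 0.109284
Relative intensity = 0.109284 / 0.390674 × 100 = 27.97

27.97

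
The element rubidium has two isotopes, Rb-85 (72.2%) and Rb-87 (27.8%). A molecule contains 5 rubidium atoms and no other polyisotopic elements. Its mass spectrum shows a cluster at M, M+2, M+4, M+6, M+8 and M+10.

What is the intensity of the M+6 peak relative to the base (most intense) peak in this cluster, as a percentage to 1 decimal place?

29.7%

Term probabilities: M 0.1962, M+2 0.3777, M+4 0.2909, M+6 0.1120, M+8 0.0216, M+10 0.0017. Base peak = M+2.
P(M+2) = C(5,1) × 0.722^4 × 0.278^1 = 5 × 0.27173701 × 0.2780 = 0.377714 (base)
P(M+6) = C(5,3) × 0.722^2 × 0.278^3 = 10 × 0.521284 × 0.02148495 = 0.111998
Relative intensity = 0.111998 / 0.377714 × 100 = 29.7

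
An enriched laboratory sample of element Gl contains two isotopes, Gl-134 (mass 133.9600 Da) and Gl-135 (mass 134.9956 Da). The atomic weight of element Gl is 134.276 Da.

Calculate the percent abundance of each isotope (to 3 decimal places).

Gl-134: 69.486%, Gl-135: 30.514%

Let x be the fractional abundance of Gl-134; then Gl-135 has abundance 1 − x.
133.9600·x + 134.9956·(1 − x) = 134.276
(133.9600 − 134.9956)·x = 134.276 − 134.9956
x = -0.7196 / -1.0356 = 0.69486 → 69.486% Gl-134, 30.514% Gl-135.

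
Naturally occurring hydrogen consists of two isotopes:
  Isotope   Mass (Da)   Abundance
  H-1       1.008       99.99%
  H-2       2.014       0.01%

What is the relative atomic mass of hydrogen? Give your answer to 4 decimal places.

The abundance-weighted mean is 0.9999 × 1.008 + 0.0001 × 2.014
= 1.00790 + 0.00020 = 1.00810 Da

1.0081 Da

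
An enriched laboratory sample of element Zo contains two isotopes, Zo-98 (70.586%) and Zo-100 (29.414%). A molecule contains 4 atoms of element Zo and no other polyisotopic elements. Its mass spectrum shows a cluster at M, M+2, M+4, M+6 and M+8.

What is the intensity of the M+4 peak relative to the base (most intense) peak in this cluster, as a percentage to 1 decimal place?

62.5%

(0.70586 + 0.29414)^4 gives M 0.2482, M+2 0.4138, M+4 0.2586, M+6 0.0719, M+8 0.0075; the largest is M+2.
P(M+2) = C(4,1) × 0.70586^3 × 0.29414^1 = 4 × 0.35168651 × 0.29414 = 0.413780 (base)
P(M+4) = C(4,2) × 0.70586^2 × 0.29414^2 = 6 × 0.49823834 × 0.08651834 = 0.258641
Relative intensity = 0.258641 / 0.413780 × 100 = 62.5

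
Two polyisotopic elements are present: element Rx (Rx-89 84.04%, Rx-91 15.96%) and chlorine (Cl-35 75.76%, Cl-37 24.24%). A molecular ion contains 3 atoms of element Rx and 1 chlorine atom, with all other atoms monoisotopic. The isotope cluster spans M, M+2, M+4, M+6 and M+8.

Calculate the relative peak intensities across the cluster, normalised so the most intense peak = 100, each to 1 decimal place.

Element Rx pattern (n=3): 0.59355112 : 0.33816311 : 0.06422041 : 0.00406536
Chlorine pattern (n=1): 0.7576 : 0.2424
Convolve the two distributions (both contribute in 2-u steps):
  M: 0.59355112×0.7576 = 0.449674
  M+2: 0.59355112×0.2424 + 0.33816311×0.7576 = 0.400069
  M+4: 0.33816311×0.2424 + 0.06422041×0.7576 = 0.130624
  M+6: 0.06422041×0.2424 + 0.00406536×0.7576 = 0.018647
  M+8: 0.00406536×0.2424 = 0.000985
Scale to base peak (0.449674) = 100: 100.0 : 89.0 : 29.0 : 4.1 : 0.2

100.0 : 89.0 : 29.0 : 4.1 : 0.2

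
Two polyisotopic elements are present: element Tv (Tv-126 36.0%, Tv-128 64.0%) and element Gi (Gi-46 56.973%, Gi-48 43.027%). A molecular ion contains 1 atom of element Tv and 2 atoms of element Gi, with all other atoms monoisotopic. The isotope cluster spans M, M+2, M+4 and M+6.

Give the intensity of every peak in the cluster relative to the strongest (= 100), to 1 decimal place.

Element Tv pattern (n=1): 0.3600 : 0.6400
Element Gi pattern (n=2): 0.32459227 : 0.49027545 : 0.18513227
Convolve the two distributions (both contribute in 2-u steps):
  M: 0.3600×0.32459227 = 0.116853
  M+2: 0.3600×0.49027545 + 0.6400×0.32459227 = 0.384238
  M+4: 0.3600×0.18513227 + 0.6400×0.49027545 = 0.380424
  M+6: 0.6400×0.18513227 = 0.118485
Scale to base peak (0.384238) = 100: 30.4 : 100.0 : 99.0 : 30.8

30.4 : 100.0 : 99.0 : 30.8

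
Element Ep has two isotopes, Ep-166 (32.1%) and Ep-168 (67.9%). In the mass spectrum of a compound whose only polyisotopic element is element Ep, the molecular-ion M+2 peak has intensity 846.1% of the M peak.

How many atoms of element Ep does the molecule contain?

4

With n Ep atoms, P(M+2)/P(M) = C(n,1)·p^(n−1)q / p^n = n·q/p = n · 0.679/0.321.
n = 8.461 × 0.321/0.679 = 4.00 ≈ 4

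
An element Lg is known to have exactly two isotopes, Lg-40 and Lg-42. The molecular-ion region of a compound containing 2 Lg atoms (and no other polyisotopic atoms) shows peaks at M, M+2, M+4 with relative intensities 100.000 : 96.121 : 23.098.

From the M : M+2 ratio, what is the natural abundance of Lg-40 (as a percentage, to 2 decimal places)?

If p is the fraction of Lg that is Lg-40, then I(M+2)/I(M) = [C(2,1)·p^1·(1−p)] / p^2 = 2·(1−p)/p = 96.121/100.000 = 0.9612
(1−p)/p = 0.9612/2 = 0.4806  ⇒  p = 1/(1 + 0.4806) = 0.6754
Lg-40: 67.54%, Lg-42: 32.46%.

67.54%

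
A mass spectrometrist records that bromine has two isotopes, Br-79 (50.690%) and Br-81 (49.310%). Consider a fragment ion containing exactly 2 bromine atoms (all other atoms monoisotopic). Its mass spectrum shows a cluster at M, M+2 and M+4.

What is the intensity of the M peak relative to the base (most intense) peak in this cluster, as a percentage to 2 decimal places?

(0.50690 + 0.49310)^2 gives M 0.2569, M+2 0.4999, M+4 0.2431; the largest is M+2.
P(M+2) = C(2,1) × 0.50690^1 × 0.49310^1 = 2 × 0.5069 × 0.4931 = 0.499905 (base)
P(M) = C(2,0) × 0.50690^2 × 0.49310^0 = 1 × 0.25694761 × 1.0000 = 0.256948
Relative intensity = 0.256948 / 0.499905 × 100 = 51.40

51.40%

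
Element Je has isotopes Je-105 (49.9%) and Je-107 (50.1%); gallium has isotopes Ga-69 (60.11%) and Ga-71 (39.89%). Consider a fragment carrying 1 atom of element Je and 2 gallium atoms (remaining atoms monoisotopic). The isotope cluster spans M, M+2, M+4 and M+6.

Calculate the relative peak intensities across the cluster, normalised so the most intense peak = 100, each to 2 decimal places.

Element Je pattern (n=1): 0.4990 : 0.5010
Gallium pattern (n=2): 0.36132121 : 0.47955758 : 0.15912121
Convolve the two distributions (both contribute in 2-u steps):
  M: 0.4990×0.36132121 = 0.180299
  M+2: 0.4990×0.47955758 + 0.5010×0.36132121 = 0.420321
  M+4: 0.4990×0.15912121 + 0.5010×0.47955758 = 0.319660
  M+6: 0.5010×0.15912121 = 0.079720
Scale to base peak (0.420321) = 100: 42.90 : 100.00 : 76.05 : 18.97

42.90 : 100.00 : 76.05 : 18.97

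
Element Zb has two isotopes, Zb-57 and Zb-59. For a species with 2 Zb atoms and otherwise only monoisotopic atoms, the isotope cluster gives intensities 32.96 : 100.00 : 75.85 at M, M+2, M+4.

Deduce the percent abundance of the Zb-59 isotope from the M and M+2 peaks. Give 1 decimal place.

60.3%

Let p = fractional abundance of Zb-57. I(M+2)/I(M) = [C(2,1)·p^1·(1−p)] / p^2 = 2·(1−p)/p = 100.00/32.96 = 3.0340
(1−p)/p = 3.0340/2 = 1.5170  ⇒  p = 1/(1 + 1.5170) = 0.3973
Zb-57: 39.7%, Zb-59: 60.3%.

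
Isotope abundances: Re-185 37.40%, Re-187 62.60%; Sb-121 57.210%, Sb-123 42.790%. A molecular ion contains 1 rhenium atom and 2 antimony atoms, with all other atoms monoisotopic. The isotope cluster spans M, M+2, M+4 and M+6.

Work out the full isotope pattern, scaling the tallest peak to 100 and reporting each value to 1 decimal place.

31.5 : 100.0 : 96.6 : 29.5

Rhenium pattern (n=1): 0.3740 : 0.6260
Antimony pattern (n=2): 0.32729841 : 0.48960318 : 0.18309841
Convolve the two distributions (both contribute in 2-u steps):
  M: 0.3740×0.32729841 = 0.122410
  M+2: 0.3740×0.48960318 + 0.6260×0.32729841 = 0.388000
  M+4: 0.3740×0.18309841 + 0.6260×0.48960318 = 0.374970
  M+6: 0.6260×0.18309841 = 0.114620
Scale to base peak (0.388000) = 100: 31.5 : 100.0 : 96.6 : 29.5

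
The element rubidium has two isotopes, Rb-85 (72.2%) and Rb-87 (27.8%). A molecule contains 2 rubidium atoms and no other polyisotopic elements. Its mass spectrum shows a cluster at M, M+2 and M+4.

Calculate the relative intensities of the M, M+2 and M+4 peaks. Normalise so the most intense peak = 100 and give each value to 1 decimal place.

100.0 : 77.0 : 14.8

Each Rb atom is independently Rb-85 (p = 0.722) or Rb-87 (q = 0.278); the cluster is the binomial expansion (p + q)^2.
P(M) = 0.722^2 = 0.521284
P(M+2) = 2 × 0.722^1 × 0.278^1 = 0.401432
P(M+4) = 0.278^2 = 0.077284
The M peak is largest (0.521284); scaling to 100 gives 100.0 : 77.0 : 14.8.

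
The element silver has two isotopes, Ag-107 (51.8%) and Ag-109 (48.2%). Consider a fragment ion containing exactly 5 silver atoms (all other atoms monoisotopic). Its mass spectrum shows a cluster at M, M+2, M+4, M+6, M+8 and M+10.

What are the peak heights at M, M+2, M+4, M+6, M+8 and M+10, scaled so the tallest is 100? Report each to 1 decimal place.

11.5 : 53.7 : 100.0 : 93.1 : 43.3 : 8.1

Each Ag atom is independently Ag-107 (p = 0.518) or Ag-109 (q = 0.482); the cluster is the binomial expansion (p + q)^5.
P(M) = 0.518^5 = 0.037295
P(M+2) = 5 × 0.518^4 × 0.482^1 = 0.173515
P(M+4) = 10 × 0.518^3 × 0.482^2 = 0.322911
P(M+6) = 10 × 0.518^2 × 0.482^3 = 0.300470
P(M+8) = 5 × 0.518^1 × 0.482^4 = 0.139794
P(M+10) = 0.482^5 = 0.026016
The M+4 peak is largest (0.322911); scaling to 100 gives 11.5 : 53.7 : 100.0 : 93.1 : 43.3 : 8.1.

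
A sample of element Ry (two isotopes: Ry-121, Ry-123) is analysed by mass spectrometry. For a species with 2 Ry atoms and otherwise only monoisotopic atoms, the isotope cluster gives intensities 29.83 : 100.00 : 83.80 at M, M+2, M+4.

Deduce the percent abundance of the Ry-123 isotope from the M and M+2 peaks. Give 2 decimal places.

62.63%

If p is the fraction of Ry that is Ry-121, then I(M+2)/I(M) = [C(2,1)·p^1·(1−p)] / p^2 = 2·(1−p)/p = 100.00/29.83 = 3.3523
(1−p)/p = 3.3523/2 = 1.6762  ⇒  p = 1/(1 + 1.6762) = 0.3737
Ry-121: 37.37%, Ry-123: 62.63%.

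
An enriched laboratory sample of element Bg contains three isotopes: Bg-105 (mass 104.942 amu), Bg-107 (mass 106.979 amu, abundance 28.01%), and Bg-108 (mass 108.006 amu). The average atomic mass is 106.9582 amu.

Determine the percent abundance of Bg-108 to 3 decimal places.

Let x and y be the fractions of Bg-105 and Bg-108. Then x + y = 1 − 0.2801 = 0.7199 and 104.942x + 108.006y = 106.9582 − 0.2801×106.979 = 76.9933821.
Substituting: 104.942x + 108.006(0.7199 − x) = 76.9933821
(104.942 − 108.006)x = -0.7601373  ⇒  x = 0.24809, y = 0.47181
Bg-105: 24.809%, Bg-108: 47.181%.

47.181%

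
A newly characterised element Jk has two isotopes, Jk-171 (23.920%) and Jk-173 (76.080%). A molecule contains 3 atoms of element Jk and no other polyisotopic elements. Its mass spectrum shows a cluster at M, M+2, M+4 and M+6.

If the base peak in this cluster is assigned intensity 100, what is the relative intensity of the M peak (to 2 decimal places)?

3.11

(0.23920 + 0.76080)^3 gives M 0.0137, M+2 0.1306, M+4 0.4154, M+6 0.4404; the largest is M+6.
P(M+6) = C(3,3) × 0.23920^0 × 0.76080^3 = 1 × 1.0000 × 0.4403637 = 0.440364 (base)
P(M) = C(3,0) × 0.23920^3 × 0.76080^0 = 1 × 0.01368622 × 1.0000 = 0.013686
Relative intensity = 0.013686 / 0.440364 × 100 = 3.11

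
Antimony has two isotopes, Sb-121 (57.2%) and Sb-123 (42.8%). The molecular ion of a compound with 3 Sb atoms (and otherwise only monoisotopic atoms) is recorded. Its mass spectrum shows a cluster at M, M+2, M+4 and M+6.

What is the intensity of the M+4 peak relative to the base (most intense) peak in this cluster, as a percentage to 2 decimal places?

Binomial terms of (0.572 + 0.428)^3: M 0.1871, M+2 0.4201, M+4 0.3143, M+6 0.0784 → M+2 is the base peak.
P(M+2) = C(3,1) × 0.572^2 × 0.428^1 = 3 × 0.327184 × 0.4280 = 0.420104 (base)
P(M+4) = C(3,2) × 0.572^1 × 0.428^2 = 3 × 0.5720 × 0.183184 = 0.314344
Relative intensity = 0.314344 / 0.420104 × 100 = 74.83

74.83%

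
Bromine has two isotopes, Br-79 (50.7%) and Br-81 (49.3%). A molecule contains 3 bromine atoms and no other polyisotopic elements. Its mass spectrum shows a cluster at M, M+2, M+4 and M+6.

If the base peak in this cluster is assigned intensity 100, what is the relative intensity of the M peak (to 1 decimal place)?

34.3

Binomial terms of (0.507 + 0.493)^3: M 0.1303, M+2 0.3802, M+4 0.3697, M+6 0.1198 → M+2 is the base peak.
P(M+2) = C(3,1) × 0.507^2 × 0.493^1 = 3 × 0.257049 × 0.4930 = 0.380175 (base)
P(M) = C(3,0) × 0.507^3 × 0.493^0 = 1 × 0.13032384 × 1.0000 = 0.130324
Relative intensity = 0.130324 / 0.380175 × 100 = 34.3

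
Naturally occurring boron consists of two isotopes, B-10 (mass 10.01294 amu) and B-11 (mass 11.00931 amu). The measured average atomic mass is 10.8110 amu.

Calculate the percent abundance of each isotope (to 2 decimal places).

Writing the weighted mean with unknown fraction x of B-10:
10.01294·x + 11.00931·(1 − x) = 10.8110
(10.01294 − 11.00931)·x = 10.8110 − 11.00931
x = -0.19831 / -0.99637 = 0.19903 → 19.90% B-10, 80.10% B-11.

B-10: 19.90%, B-11: 80.10%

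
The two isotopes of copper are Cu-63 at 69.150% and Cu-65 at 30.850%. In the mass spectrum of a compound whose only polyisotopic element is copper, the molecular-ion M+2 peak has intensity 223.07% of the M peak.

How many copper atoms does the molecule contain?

5

For n independent Cu atoms, I(M+2)/I(M) = n · (abundance Cu-65) / (abundance Cu-63) = n · 0.30850/0.69150.
n = 2.2307 × 0.69150/0.30850 = 5.00 ≈ 5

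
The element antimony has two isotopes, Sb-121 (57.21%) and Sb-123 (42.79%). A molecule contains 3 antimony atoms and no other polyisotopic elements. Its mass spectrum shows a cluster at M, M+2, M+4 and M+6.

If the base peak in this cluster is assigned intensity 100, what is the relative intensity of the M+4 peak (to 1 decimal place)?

74.8

(0.5721 + 0.4279)^3 gives M 0.1872, M+2 0.4202, M+4 0.3143, M+6 0.0783; the largest is M+2.
P(M+2) = C(3,1) × 0.5721^2 × 0.4279^1 = 3 × 0.32729841 × 0.4279 = 0.420153 (base)
P(M+4) = C(3,2) × 0.5721^1 × 0.4279^2 = 3 × 0.5721 × 0.18309841 = 0.314252
Relative intensity = 0.314252 / 0.420153 × 100 = 74.8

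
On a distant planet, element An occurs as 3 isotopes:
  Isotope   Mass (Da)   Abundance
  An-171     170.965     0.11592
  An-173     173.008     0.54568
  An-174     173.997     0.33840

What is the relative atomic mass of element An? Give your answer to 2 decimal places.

173.11 Da

The abundance-weighted mean is 0.11592 × 170.965 + 0.54568 × 173.008 + 0.33840 × 173.997
= 19.8183 + 94.4070 + 58.8806 = 173.1059 Da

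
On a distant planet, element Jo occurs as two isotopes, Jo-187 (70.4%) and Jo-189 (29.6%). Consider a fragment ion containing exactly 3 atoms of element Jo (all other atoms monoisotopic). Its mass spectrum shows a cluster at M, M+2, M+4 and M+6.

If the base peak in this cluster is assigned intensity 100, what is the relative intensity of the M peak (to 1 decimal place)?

79.3

(0.704 + 0.296)^3 gives M 0.3489, M+2 0.4401, M+4 0.1850, M+6 0.0259; the largest is M+2.
P(M+2) = C(3,1) × 0.704^2 × 0.296^1 = 3 × 0.495616 × 0.2960 = 0.440107 (base)
P(M) = C(3,0) × 0.704^3 × 0.296^0 = 1 × 0.34891366 × 1.0000 = 0.348914
Relative intensity = 0.348914 / 0.440107 × 100 = 79.3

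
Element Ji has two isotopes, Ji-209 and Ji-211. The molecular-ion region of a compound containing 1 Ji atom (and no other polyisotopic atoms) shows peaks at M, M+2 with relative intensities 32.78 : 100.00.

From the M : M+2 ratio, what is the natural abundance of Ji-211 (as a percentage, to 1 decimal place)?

If p is the fraction of Ji that is Ji-209, then I(M+2)/I(M) = [C(1,1)·p^0·(1−p)] / p^1 = 1·(1−p)/p = 100.00/32.78 = 3.0506
(1−p)/p = 3.0506/1 = 3.0506  ⇒  p = 1/(1 + 3.0506) = 0.2469
Ji-209: 24.7%, Ji-211: 75.3%.

75.3%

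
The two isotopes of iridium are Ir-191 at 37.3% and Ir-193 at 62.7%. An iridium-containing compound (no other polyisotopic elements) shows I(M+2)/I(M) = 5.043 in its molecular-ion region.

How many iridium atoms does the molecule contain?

The M+2/M ratio from n Ir atoms is n · q/p = n · 0.627/0.373.
n = 5.043 × 0.373/0.627 = 3.00 ≈ 3

3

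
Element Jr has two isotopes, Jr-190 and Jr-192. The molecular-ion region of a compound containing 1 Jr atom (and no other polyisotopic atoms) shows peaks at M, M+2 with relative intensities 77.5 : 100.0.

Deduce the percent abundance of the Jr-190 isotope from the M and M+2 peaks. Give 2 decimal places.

43.66%

Write p for the Jr-190 fraction. I(M+2)/I(M) = [C(1,1)·p^0·(1−p)] / p^1 = 1·(1−p)/p = 100.0/77.5 = 1.2903
(1−p)/p = 1.2903/1 = 1.2903  ⇒  p = 1/(1 + 1.2903) = 0.4366
Jr-190: 43.66%, Jr-192: 56.34%.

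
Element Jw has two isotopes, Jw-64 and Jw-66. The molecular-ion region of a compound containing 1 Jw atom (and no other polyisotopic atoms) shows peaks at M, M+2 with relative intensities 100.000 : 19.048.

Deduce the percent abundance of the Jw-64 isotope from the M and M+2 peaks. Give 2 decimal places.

84.00%

Write p for the Jw-64 fraction. I(M+2)/I(M) = [C(1,1)·p^0·(1−p)] / p^1 = 1·(1−p)/p = 19.048/100.000 = 0.1905
(1−p)/p = 0.1905/1 = 0.1905  ⇒  p = 1/(1 + 0.1905) = 0.8400
Jw-64: 84.00%, Jw-66: 16.00%.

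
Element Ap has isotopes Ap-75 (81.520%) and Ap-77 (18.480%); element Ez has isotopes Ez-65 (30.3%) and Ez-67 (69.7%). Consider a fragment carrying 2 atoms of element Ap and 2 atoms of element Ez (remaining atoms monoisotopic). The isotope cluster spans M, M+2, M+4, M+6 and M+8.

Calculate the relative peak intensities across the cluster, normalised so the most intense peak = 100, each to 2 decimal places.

Element Ap pattern (n=2): 0.66455104 : 0.30129792 : 0.03415104
Element Ez pattern (n=2): 0.091809 : 0.422382 : 0.485809
Convolve the two distributions (both contribute in 2-u steps):
  M: 0.66455104×0.091809 = 0.061012
  M+2: 0.66455104×0.422382 + 0.30129792×0.091809 = 0.308356
  M+4: 0.66455104×0.485809 + 0.30129792×0.422382 + 0.03415104×0.091809 = 0.453243
  M+6: 0.30129792×0.485809 + 0.03415104×0.422382 = 0.160798
  M+8: 0.03415104×0.485809 = 0.016591
Scale to base peak (0.453243) = 100: 13.46 : 68.03 : 100.00 : 35.48 : 3.66

13.46 : 68.03 : 100.00 : 35.48 : 3.66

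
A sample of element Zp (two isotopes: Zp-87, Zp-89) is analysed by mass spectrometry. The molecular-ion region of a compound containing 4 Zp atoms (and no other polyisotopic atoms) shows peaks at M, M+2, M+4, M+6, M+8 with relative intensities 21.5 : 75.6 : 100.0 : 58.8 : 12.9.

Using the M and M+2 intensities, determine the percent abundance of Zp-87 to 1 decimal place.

If p is the fraction of Zp that is Zp-87, then I(M+2)/I(M) = [C(4,1)·p^3·(1−p)] / p^4 = 4·(1−p)/p = 75.6/21.5 = 3.5163
(1−p)/p = 3.5163/4 = 0.8791  ⇒  p = 1/(1 + 0.8791) = 0.5322
Zp-87: 53.2%, Zp-89: 46.8%.

53.2%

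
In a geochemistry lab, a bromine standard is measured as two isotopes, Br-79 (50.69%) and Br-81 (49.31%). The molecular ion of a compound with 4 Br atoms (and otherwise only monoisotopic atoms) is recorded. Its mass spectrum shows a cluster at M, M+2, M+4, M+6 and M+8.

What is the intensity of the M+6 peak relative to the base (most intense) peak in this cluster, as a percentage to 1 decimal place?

64.9%

Binomial terms of (0.5069 + 0.4931)^4: M 0.0660, M+2 0.2569, M+4 0.3749, M+6 0.2431, M+8 0.0591 → M+4 is the base peak.
P(M+4) = C(4,2) × 0.5069^2 × 0.4931^2 = 6 × 0.25694761 × 0.24314761 = 0.374857 (base)
P(M+6) = C(4,3) × 0.5069^1 × 0.4931^3 = 4 × 0.5069 × 0.11989609 = 0.243101
Relative intensity = 0.243101 / 0.374857 × 100 = 64.9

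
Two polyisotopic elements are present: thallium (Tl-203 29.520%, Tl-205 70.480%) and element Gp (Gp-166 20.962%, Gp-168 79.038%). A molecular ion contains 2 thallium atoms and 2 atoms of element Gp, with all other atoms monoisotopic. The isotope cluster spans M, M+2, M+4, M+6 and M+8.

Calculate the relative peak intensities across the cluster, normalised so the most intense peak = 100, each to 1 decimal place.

Thallium pattern (n=2): 0.08714304 : 0.41611392 : 0.49674304
Element Gp pattern (n=2): 0.04394054 : 0.33135891 : 0.62470054
Convolve the two distributions (both contribute in 2-u steps):
  M: 0.08714304×0.04394054 = 0.003829
  M+2: 0.08714304×0.33135891 + 0.41611392×0.04394054 = 0.047160
  M+4: 0.08714304×0.62470054 + 0.41611392×0.33135891 + 0.49674304×0.04394054 = 0.214149
  M+6: 0.41611392×0.62470054 + 0.49674304×0.33135891 = 0.424547
  M+8: 0.49674304×0.62470054 = 0.310316
Scale to base peak (0.424547) = 100: 0.9 : 11.1 : 50.4 : 100.0 : 73.1

0.9 : 11.1 : 50.4 : 100.0 : 73.1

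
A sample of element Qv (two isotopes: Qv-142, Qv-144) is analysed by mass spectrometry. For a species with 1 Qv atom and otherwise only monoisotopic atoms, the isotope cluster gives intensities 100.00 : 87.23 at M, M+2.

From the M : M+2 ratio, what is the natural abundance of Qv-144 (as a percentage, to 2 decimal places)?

Write p for the Qv-142 fraction. I(M+2)/I(M) = [C(1,1)·p^0·(1−p)] / p^1 = 1·(1−p)/p = 87.23/100.00 = 0.8723
(1−p)/p = 0.8723/1 = 0.8723  ⇒  p = 1/(1 + 0.8723) = 0.5341
Qv-142: 53.41%, Qv-144: 46.59%.

46.59%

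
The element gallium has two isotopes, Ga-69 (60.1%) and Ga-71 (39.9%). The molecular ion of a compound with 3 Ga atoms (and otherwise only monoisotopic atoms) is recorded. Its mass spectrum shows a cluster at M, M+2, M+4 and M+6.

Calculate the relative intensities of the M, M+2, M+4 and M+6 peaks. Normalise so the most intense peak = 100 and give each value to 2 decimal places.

Expanding (0.601 + 0.399)^3:
P(M) = 0.601^3 = 0.217082
P(M+2) = 3 × 0.601^2 × 0.399^1 = 0.432358
P(M+4) = 3 × 0.601^1 × 0.399^2 = 0.287039
P(M+6) = 0.399^3 = 0.063521
The M+2 peak is largest (0.432358); scaling to 100 gives 50.21 : 100.00 : 66.39 : 14.69.

50.21 : 100.00 : 66.39 : 14.69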